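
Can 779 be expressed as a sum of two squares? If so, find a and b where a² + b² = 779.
Not possible

Factorization: 779 = 19 × 41
By Fermat: n is sum of two squares iff every prime p ≡ 3 (mod 4) appears to even power.
Prime(s) ≡ 3 (mod 4) with odd exponent: [(19, 1)]
Therefore 779 cannot be expressed as a² + b².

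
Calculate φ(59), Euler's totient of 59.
58

59 = 59
φ(n) = n × ∏(1 - 1/p) for each prime p dividing n
φ(59) = 59 × (1 - 1/59) = 58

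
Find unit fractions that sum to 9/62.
1/7 + 1/434

Greedy algorithm:
9/62: ceiling(62/9) = 7, use 1/7
1/434: ceiling(434/1) = 434, use 1/434
Result: 9/62 = 1/7 + 1/434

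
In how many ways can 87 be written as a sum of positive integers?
38887673

p(n) counts ways to write n as a sum of positive integers (order ignored).
Euler's pentagonal recurrence: p(k) = p(k-1) + p(k-2) - p(k-5) - p(k-7) + p(k-12) + p(k-15) - ... (offsets j(3j∓1)/2, signs ++--, p(0)=1, p(<0)=0).
DP table for k = 0..86: p(0)=1, p(1)=1, p(2)=2, p(3)=3, p(4)=5, p(5)=7, p(6)=11, p(7)=15, p(8)=22, p(9)=30, p(10)=42, p(11)=56, p(12)=77, p(13)=101, p(14)=135, p(15)=176, p(16)=231, p(17)=297, p(18)=385, p(19)=490, p(20)=627, p(21)=792, p(22)=1002, p(23)=1255, p(24)=1575, p(25)=1958, p(26)=2436, p(27)=3010, p(28)=3718, p(29)=4565, p(30)=5604, p(31)=6842, p(32)=8349, p(33)=10143, p(34)=12310, p(35)=14883, p(36)=17977, p(37)=21637, p(38)=26015, p(39)=31185, p(40)=37338, p(41)=44583, p(42)=53174, p(43)=63261, p(44)=75175, p(45)=89134, p(46)=105558, p(47)=124754, p(48)=147273, p(49)=173525, p(50)=204226, p(51)=239943, p(52)=281589, p(53)=329931, p(54)=386155, p(55)=451276, p(56)=526823, p(57)=614154, p(58)=715220, p(59)=831820, p(60)=966467, p(61)=1121505, p(62)=1300156, p(63)=1505499, p(64)=1741630, p(65)=2012558, p(66)=2323520, p(67)=2679689, p(68)=3087735, p(69)=3554345, p(70)=4087968, p(71)=4697205, p(72)=5392783, p(73)=6185689, p(74)=7089500, p(75)=8118264, p(76)=9289091, p(77)=10619863, p(78)=12132164, p(79)=13848650, p(80)=15796476, p(81)=18004327, p(82)=20506255, p(83)=23338469, p(84)=26543660, p(85)=30167357, p(86)=34262962.
Final step: p(87) = p(86) + p(85) - p(82) - p(80) + p(75) + p(72) - p(65) - p(61) + p(52) + p(47) - p(36) - p(30) + p(17) + p(10)
= 34262962 + 30167357 - 20506255 - 15796476 + 8118264 + 5392783 - 2012558 - 1121505 + 281589 + 124754 - 17977 - 5604 + 297 + 42
= 38887673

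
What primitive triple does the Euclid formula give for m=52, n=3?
(2695, 312, 2713)

Euclid's formula: a = m² - n², b = 2mn, c = m² + n²
m = 52, n = 3
a = 52² - 3² = 2704 - 9 = 2695
b = 2 × 52 × 3 = 312
c = 52² + 3² = 2704 + 9 = 2713
Verification: 2695² + 312² = 7263025 + 97344 = 7360369 = 2713² ✓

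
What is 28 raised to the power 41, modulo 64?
0

Repeated squaring. Binary of 41 = 101001.
28^1 ≡ 28 (mod 64); 28^2 ≡ 16 (mod 64); 28^4 ≡ 0 (mod 64); 28^8 ≡ 0 (mod 64); 28^16 ≡ 0 (mod 64); 28^32 ≡ 0 (mod 64)
28^41 = 28^1 × 28^8 × 28^32 ≡ 0 (mod 64)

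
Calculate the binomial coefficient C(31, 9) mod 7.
5

Using Lucas' theorem:
Write n=31 and k=9 in base 7:
n in base 7: [4, 3]
k in base 7: [1, 2]
C(31,9) mod 7 = ∏ C(n_i, k_i) mod 7
Digit binomials (mod 7): C(4,1) = 4; C(3,2) = 3
Product: 4 × 3 = 12 ≡ 5 (mod 7)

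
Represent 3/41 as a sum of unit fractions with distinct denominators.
1/14 + 1/574

Greedy algorithm:
3/41: ceiling(41/3) = 14, use 1/14
1/574: ceiling(574/1) = 574, use 1/574
Result: 3/41 = 1/14 + 1/574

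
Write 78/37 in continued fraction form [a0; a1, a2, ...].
[2; 9, 4]

Euclidean algorithm steps:
78 = 2 × 37 + 4
37 = 9 × 4 + 1
4 = 4 × 1 + 0
Continued fraction: [2; 9, 4]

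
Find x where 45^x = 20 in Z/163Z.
71

Baby-step giant-step with step n = ⌈√163⌉ = 13.
Baby steps 45^j mod 163 (j:value) for j=0..12: 0:1, 1:45, 2:69, 3:8, 4:34, 5:63, 6:64, 7:109, 8:15, 9:23, 10:57, 11:120, 12:21.
Giant-step multiplier: 45^(-13) ≡ 45^(162-13) = 45^149 ≡ 79 (mod 163).
Giant steps γ_i = 20·79^i mod 163: γ_0=20, γ_1=113, γ_2=125, γ_3=95, γ_4=7, γ_5=64 (in table at j=6).
x = i·n + j = 5·13 + 6 = 71.
Check: 45^71 ≡ 20 (mod 163).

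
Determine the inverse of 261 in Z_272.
173

gcd(261, 272) = 1, so the inverse exists.
Extended Euclidean algorithm on (272, 261):
272 = 1 × 261 + 11  ⟹  11 = (1)·272 + (-1)·261
261 = 23 × 11 + 8  ⟹  8 = (-23)·272 + (24)·261
11 = 1 × 8 + 3  ⟹  3 = (24)·272 + (-25)·261
8 = 2 × 3 + 2  ⟹  2 = (-71)·272 + (74)·261
3 = 1 × 2 + 1  ⟹  1 = (95)·272 + (-99)·261
So (-99)·261 ≡ 1 (mod 272), i.e. 261^(-1) ≡ -99 ≡ 173 (mod 272).
Check: 261 × 173 = 45153 ≡ 1 (mod 272)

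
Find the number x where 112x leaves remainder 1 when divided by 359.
234

gcd(112, 359) = 1, so the inverse exists.
Extended Euclidean algorithm on (359, 112):
359 = 3 × 112 + 23  ⟹  23 = (1)·359 + (-3)·112
112 = 4 × 23 + 20  ⟹  20 = (-4)·359 + (13)·112
23 = 1 × 20 + 3  ⟹  3 = (5)·359 + (-16)·112
20 = 6 × 3 + 2  ⟹  2 = (-34)·359 + (109)·112
3 = 1 × 2 + 1  ⟹  1 = (39)·359 + (-125)·112
So (-125)·112 ≡ 1 (mod 359), i.e. 112^(-1) ≡ -125 ≡ 234 (mod 359).
Check: 112 × 234 = 26208 ≡ 1 (mod 359)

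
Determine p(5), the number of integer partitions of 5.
7

p(n) counts ways to write n as a sum of positive integers (order ignored).
Examples: 5; 4 + 1; 3 + 2; 3 + 1 + 1; 2 + 2 + 1; ... (7 total)
p(5) = 7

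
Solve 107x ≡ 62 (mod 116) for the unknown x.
x ≡ 6 (mod 116)

gcd(107, 116) = 1, which divides 62, so solutions exist.
Find 107^(-1) mod 116 by the extended Euclidean algorithm:
116 = 1 × 107 + 9  ⟹  9 = (1)·116 + (-1)·107
107 = 11 × 9 + 8  ⟹  8 = (-11)·116 + (12)·107
9 = 1 × 8 + 1  ⟹  1 = (12)·116 + (-13)·107
So (-13)·107 ≡ 1 (mod 116), i.e. 107^(-1) ≡ -13 ≡ 103 (mod 116).
x ≡ 103 × 62 = 6386 ≡ 6 (mod 116).
Check: 107 × 6 = 642 ≡ 62 (mod 116).
Unique solution: x ≡ 6 (mod 116)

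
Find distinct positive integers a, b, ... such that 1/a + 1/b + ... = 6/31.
1/6 + 1/38 + 1/1767

Greedy algorithm:
6/31: ceiling(31/6) = 6, use 1/6
5/186: ceiling(186/5) = 38, use 1/38
1/1767: ceiling(1767/1) = 1767, use 1/1767
Result: 6/31 = 1/6 + 1/38 + 1/1767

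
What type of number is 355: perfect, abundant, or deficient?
deficient

Proper divisors of 355: sum = 1 + 5 + 71 = 77
Since 77 < 355, 355 is deficient.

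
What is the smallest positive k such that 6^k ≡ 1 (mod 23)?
11

23 is prime, so ord(6) divides φ(23) = 22.
Divisors of 22: 1, 2, 11, 22.
Repeated squaring: 6^1 ≡ 6, 6^2 ≡ 13, 6^4 ≡ 8, 6^8 ≡ 18, 6^16 ≡ 2 (mod 23).
Test 6^d mod 23 for each divisor d in increasing order:
6^1 ≡ 6
6^2 ≡ 13
6^11 = 6^8·6^2·6^1 ≡ 1  ← first divisor giving 1
The order is 11.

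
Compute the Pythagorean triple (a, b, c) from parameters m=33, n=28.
(305, 1848, 1873)

Euclid's formula: a = m² - n², b = 2mn, c = m² + n²
m = 33, n = 28
a = 33² - 28² = 1089 - 784 = 305
b = 2 × 33 × 28 = 1848
c = 33² + 28² = 1089 + 784 = 1873
Verification: 305² + 1848² = 93025 + 3415104 = 3508129 = 1873² ✓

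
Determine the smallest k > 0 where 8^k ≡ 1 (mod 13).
4

13 is prime, so ord(8) divides φ(13) = 12.
Divisors of 12: 1, 2, 3, 4, 6, 12.
Repeated squaring: 8^1 ≡ 8, 8^2 ≡ 12, 8^4 ≡ 1, 8^8 ≡ 1 (mod 13).
Test 8^d mod 13 for each divisor d in increasing order:
8^1 ≡ 8
8^2 ≡ 12
8^3 = 8^2·8^1 ≡ 5
8^4 ≡ 1  ← first divisor giving 1
The order is 4.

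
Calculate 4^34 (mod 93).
70

Repeated squaring. Binary of 34 = 100010.
4^1 ≡ 4 (mod 93); 4^2 ≡ 16 (mod 93); 4^4 ≡ 70 (mod 93); 4^8 ≡ 64 (mod 93); 4^16 ≡ 4 (mod 93); 4^32 ≡ 16 (mod 93)
4^34 = 4^2 × 4^32 ≡ 70 (mod 93)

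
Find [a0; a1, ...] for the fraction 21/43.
[0; 2, 21]

Euclidean algorithm steps:
21 = 0 × 43 + 21
43 = 2 × 21 + 1
21 = 21 × 1 + 0
Continued fraction: [0; 2, 21]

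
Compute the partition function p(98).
150198136

p(n) counts ways to write n as a sum of positive integers (order ignored).
Euler's pentagonal recurrence: p(k) = p(k-1) + p(k-2) - p(k-5) - p(k-7) + p(k-12) + p(k-15) - ... (offsets j(3j∓1)/2, signs ++--, p(0)=1, p(<0)=0).
DP table for k = 0..97: p(0)=1, p(1)=1, p(2)=2, p(3)=3, p(4)=5, p(5)=7, p(6)=11, p(7)=15, p(8)=22, p(9)=30, p(10)=42, p(11)=56, p(12)=77, p(13)=101, p(14)=135, p(15)=176, p(16)=231, p(17)=297, p(18)=385, p(19)=490, p(20)=627, p(21)=792, p(22)=1002, p(23)=1255, p(24)=1575, p(25)=1958, p(26)=2436, p(27)=3010, p(28)=3718, p(29)=4565, p(30)=5604, p(31)=6842, p(32)=8349, p(33)=10143, p(34)=12310, p(35)=14883, p(36)=17977, p(37)=21637, p(38)=26015, p(39)=31185, p(40)=37338, p(41)=44583, p(42)=53174, p(43)=63261, p(44)=75175, p(45)=89134, p(46)=105558, p(47)=124754, p(48)=147273, p(49)=173525, p(50)=204226, p(51)=239943, p(52)=281589, p(53)=329931, p(54)=386155, p(55)=451276, p(56)=526823, p(57)=614154, p(58)=715220, p(59)=831820, p(60)=966467, p(61)=1121505, p(62)=1300156, p(63)=1505499, p(64)=1741630, p(65)=2012558, p(66)=2323520, p(67)=2679689, p(68)=3087735, p(69)=3554345, p(70)=4087968, p(71)=4697205, p(72)=5392783, p(73)=6185689, p(74)=7089500, p(75)=8118264, p(76)=9289091, p(77)=10619863, p(78)=12132164, p(79)=13848650, p(80)=15796476, p(81)=18004327, p(82)=20506255, p(83)=23338469, p(84)=26543660, p(85)=30167357, p(86)=34262962, p(87)=38887673, p(88)=44108109, p(89)=49995925, p(90)=56634173, p(91)=64112359, p(92)=72533807, p(93)=82010177, p(94)=92669720, p(95)=104651419, p(96)=118114304, p(97)=133230930.
Final step: p(98) = p(97) + p(96) - p(93) - p(91) + p(86) + p(83) - p(76) - p(72) + p(63) + p(58) - p(47) - p(41) + p(28) + p(21) - p(6)
= 133230930 + 118114304 - 82010177 - 64112359 + 34262962 + 23338469 - 9289091 - 5392783 + 1505499 + 715220 - 124754 - 44583 + 3718 + 792 - 11
= 150198136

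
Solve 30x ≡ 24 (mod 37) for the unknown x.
x ≡ 23 (mod 37)

gcd(30, 37) = 1, which divides 24, so solutions exist.
Find 30^(-1) mod 37 by the extended Euclidean algorithm:
37 = 1 × 30 + 7  ⟹  7 = (1)·37 + (-1)·30
30 = 4 × 7 + 2  ⟹  2 = (-4)·37 + (5)·30
7 = 3 × 2 + 1  ⟹  1 = (13)·37 + (-16)·30
So (-16)·30 ≡ 1 (mod 37), i.e. 30^(-1) ≡ -16 ≡ 21 (mod 37).
x ≡ 21 × 24 = 504 ≡ 23 (mod 37).
Check: 30 × 23 = 690 ≡ 24 (mod 37).
Unique solution: x ≡ 23 (mod 37)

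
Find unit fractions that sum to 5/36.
1/8 + 1/72

Greedy algorithm:
5/36: ceiling(36/5) = 8, use 1/8
1/72: ceiling(72/1) = 72, use 1/72
Result: 5/36 = 1/8 + 1/72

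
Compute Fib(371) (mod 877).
632

Matrix identity: Q^n = [[F_(n+1), F_n], [F_n, F_(n-1)]] with Q = [[1,1],[1,0]].
n = 371 = 101110011₂. Square-and-multiply, entries mod 877:
Q^1 = [[1,1],[1,0]]
Q^2 = (Q^1)² = [[2,1],[1,1]]
Q^5 = (Q^2)²·Q = [[8,5],[5,3]]
Q^11 = (Q^5)²·Q = [[144,89],[89,55]]
Q^23 = (Q^11)²·Q = [[764,593],[593,171]]
Q^46 = (Q^23)² = [[463,191],[191,272]]
Q^92 = (Q^46)² = [[28,65],[65,840]]
Q^185 = (Q^92)²·Q = [[39,624],[624,292]]
Q^371 = (Q^185)²·Q = [[204,632],[632,449]]
F_371 mod 877 = Q^371[0][1] = 632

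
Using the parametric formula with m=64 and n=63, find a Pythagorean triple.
(127, 8064, 8065)

Euclid's formula: a = m² - n², b = 2mn, c = m² + n²
m = 64, n = 63
a = 64² - 63² = 4096 - 3969 = 127
b = 2 × 64 × 63 = 8064
c = 64² + 63² = 4096 + 3969 = 8065
Verification: 127² + 8064² = 16129 + 65028096 = 65044225 = 8065² ✓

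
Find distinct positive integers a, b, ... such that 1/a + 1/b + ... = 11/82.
1/8 + 1/110 + 1/18040

Greedy algorithm:
11/82: ceiling(82/11) = 8, use 1/8
3/328: ceiling(328/3) = 110, use 1/110
1/18040: ceiling(18040/1) = 18040, use 1/18040
Result: 11/82 = 1/8 + 1/110 + 1/18040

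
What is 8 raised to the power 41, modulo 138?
50

Repeated squaring. Binary of 41 = 101001.
8^1 ≡ 8 (mod 138); 8^2 ≡ 64 (mod 138); 8^4 ≡ 94 (mod 138); 8^8 ≡ 4 (mod 138); 8^16 ≡ 16 (mod 138); 8^32 ≡ 118 (mod 138)
8^41 = 8^1 × 8^8 × 8^32 ≡ 50 (mod 138)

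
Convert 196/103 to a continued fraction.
[1; 1, 9, 3, 3]

Euclidean algorithm steps:
196 = 1 × 103 + 93
103 = 1 × 93 + 10
93 = 9 × 10 + 3
10 = 3 × 3 + 1
3 = 3 × 1 + 0
Continued fraction: [1; 1, 9, 3, 3]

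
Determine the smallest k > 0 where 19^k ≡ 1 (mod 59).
29

59 is prime, so ord(19) divides φ(59) = 58.
Divisors of 58: 1, 2, 29, 58.
Repeated squaring: 19^1 ≡ 19, 19^2 ≡ 7, 19^4 ≡ 49, 19^8 ≡ 41, 19^16 ≡ 29, 19^32 ≡ 15 (mod 59).
Test 19^d mod 59 for each divisor d in increasing order:
19^1 ≡ 19
19^2 ≡ 7
19^29 = 19^16·19^8·19^4·19^1 ≡ 1  ← first divisor giving 1
The order is 29.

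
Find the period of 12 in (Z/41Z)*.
40

41 is prime, so ord(12) divides φ(41) = 40.
Divisors of 40: 1, 2, 4, 5, 8, 10, 20, 40.
Repeated squaring: 12^1 ≡ 12, 12^2 ≡ 21, 12^4 ≡ 31, 12^8 ≡ 18, 12^16 ≡ 37, 12^32 ≡ 16 (mod 41).
Test 12^d mod 41 for each divisor d in increasing order:
12^1 ≡ 12
12^2 ≡ 21
12^4 ≡ 31
12^5 = 12^4·12^1 ≡ 3
12^8 ≡ 18
12^10 = 12^8·12^2 ≡ 9
12^20 = 12^16·12^4 ≡ 40
12^40 = 12^32·12^8 ≡ 1  ← first divisor giving 1
The order is 40.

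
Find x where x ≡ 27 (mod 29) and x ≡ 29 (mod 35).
694

Using Chinese Remainder Theorem:
M = 29 × 35 = 1015
M1 = 35, M2 = 29
y1 = 35^(-1) mod 29 = 5
y2 = 29^(-1) mod 35 = 29
x = (27×35×5 + 29×29×29) mod 1015 = 694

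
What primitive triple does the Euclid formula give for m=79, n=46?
(4125, 7268, 8357)

Euclid's formula: a = m² - n², b = 2mn, c = m² + n²
m = 79, n = 46
a = 79² - 46² = 6241 - 2116 = 4125
b = 2 × 79 × 46 = 7268
c = 79² + 46² = 6241 + 2116 = 8357
Verification: 4125² + 7268² = 17015625 + 52823824 = 69839449 = 8357² ✓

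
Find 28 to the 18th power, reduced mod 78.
64

Repeated squaring. Binary of 18 = 10010.
28^1 ≡ 28 (mod 78); 28^2 ≡ 4 (mod 78); 28^4 ≡ 16 (mod 78); 28^8 ≡ 22 (mod 78); 28^16 ≡ 16 (mod 78)
28^18 = 28^2 × 28^16 ≡ 64 (mod 78)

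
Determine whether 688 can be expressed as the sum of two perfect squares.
Not possible

Factorization: 688 = 2^4 × 43
By Fermat: n is sum of two squares iff every prime p ≡ 3 (mod 4) appears to even power.
Prime(s) ≡ 3 (mod 4) with odd exponent: [(43, 1)]
Therefore 688 cannot be expressed as a² + b².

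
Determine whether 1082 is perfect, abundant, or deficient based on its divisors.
deficient

Proper divisors of 1082: sum = 1 + 2 + 541 = 544
Since 544 < 1082, 1082 is deficient.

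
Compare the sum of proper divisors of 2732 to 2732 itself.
deficient

Proper divisors of 2732: sum = 1 + 2 + 4 + 683 + 1366 = 2056
Since 2056 < 2732, 2732 is deficient.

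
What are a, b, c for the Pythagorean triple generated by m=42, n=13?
(1595, 1092, 1933)

Euclid's formula: a = m² - n², b = 2mn, c = m² + n²
m = 42, n = 13
a = 42² - 13² = 1764 - 169 = 1595
b = 2 × 42 × 13 = 1092
c = 42² + 13² = 1764 + 169 = 1933
Verification: 1595² + 1092² = 2544025 + 1192464 = 3736489 = 1933² ✓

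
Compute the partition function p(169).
250438925115

p(n) counts ways to write n as a sum of positive integers (order ignored).
Euler's pentagonal recurrence: p(k) = p(k-1) + p(k-2) - p(k-5) - p(k-7) + p(k-12) + p(k-15) - ... (offsets j(3j∓1)/2, signs ++--, p(0)=1, p(<0)=0).
DP table for k = 0..168: p(0)=1, p(1)=1, p(2)=2, p(3)=3, p(4)=5, p(5)=7, p(6)=11, p(7)=15, p(8)=22, p(9)=30, p(10)=42, p(11)=56, p(12)=77, p(13)=101, p(14)=135, p(15)=176, p(16)=231, p(17)=297, p(18)=385, p(19)=490, p(20)=627, p(21)=792, p(22)=1002, p(23)=1255, p(24)=1575, p(25)=1958, p(26)=2436, p(27)=3010, p(28)=3718, p(29)=4565, p(30)=5604, p(31)=6842, p(32)=8349, p(33)=10143, p(34)=12310, p(35)=14883, p(36)=17977, p(37)=21637, p(38)=26015, p(39)=31185, p(40)=37338, p(41)=44583, p(42)=53174, p(43)=63261, p(44)=75175, p(45)=89134, p(46)=105558, p(47)=124754, p(48)=147273, p(49)=173525, p(50)=204226, p(51)=239943, p(52)=281589, p(53)=329931, p(54)=386155, p(55)=451276, p(56)=526823, p(57)=614154, p(58)=715220, p(59)=831820, p(60)=966467, p(61)=1121505, p(62)=1300156, p(63)=1505499, p(64)=1741630, p(65)=2012558, p(66)=2323520, p(67)=2679689, p(68)=3087735, p(69)=3554345, p(70)=4087968, p(71)=4697205, p(72)=5392783, p(73)=6185689, p(74)=7089500, p(75)=8118264, p(76)=9289091, p(77)=10619863, p(78)=12132164, p(79)=13848650, p(80)=15796476, p(81)=18004327, p(82)=20506255, p(83)=23338469, p(84)=26543660, p(85)=30167357, p(86)=34262962, p(87)=38887673, p(88)=44108109, p(89)=49995925, p(90)=56634173, p(91)=64112359, p(92)=72533807, p(93)=82010177, p(94)=92669720, p(95)=104651419, p(96)=118114304, p(97)=133230930, p(98)=150198136, p(99)=169229875, p(100)=190569292, p(101)=214481126, p(102)=241265379, p(103)=271248950, p(104)=304801365, p(105)=342325709, p(106)=384276336, p(107)=431149389, p(108)=483502844, p(109)=541946240, p(110)=607163746, p(111)=679903203, p(112)=761002156, p(113)=851376628, p(114)=952050665, p(115)=1064144451, p(116)=1188908248, p(117)=1327710076, p(118)=1482074143, p(119)=1653668665, p(120)=1844349560, p(121)=2056148051, p(122)=2291320912, p(123)=2552338241, p(124)=2841940500, p(125)=3163127352, p(126)=3519222692, p(127)=3913864295, p(128)=4351078600, p(129)=4835271870, p(130)=5371315400, p(131)=5964539504, p(132)=6620830889, p(133)=7346629512, p(134)=8149040695, p(135)=9035836076, p(136)=10015581680, p(137)=11097645016, p(138)=12292341831, p(139)=13610949895, p(140)=15065878135, p(141)=16670689208, p(142)=18440293320, p(143)=20390982757, p(144)=22540654445, p(145)=24908858009, p(146)=27517052599, p(147)=30388671978, p(148)=33549419497, p(149)=37027355200, p(150)=40853235313, p(151)=45060624582, p(152)=49686288421, p(153)=54770336324, p(154)=60356673280, p(155)=66493182097, p(156)=73232243759, p(157)=80630964769, p(158)=88751778802, p(159)=97662728555, p(160)=107438159466, p(161)=118159068427, p(162)=129913904637, p(163)=142798995930, p(164)=156919475295, p(165)=172389800255, p(166)=189334822579, p(167)=207890420102, p(168)=228204732751.
Final step: p(169) = p(168) + p(167) - p(164) - p(162) + p(157) + p(154) - p(147) - p(143) + p(134) + p(129) - p(118) - p(112) + p(99) + p(92) - p(77) - p(69) + p(52) + p(43) - p(24) - p(14)
= 228204732751 + 207890420102 - 156919475295 - 129913904637 + 80630964769 + 60356673280 - 30388671978 - 20390982757 + 8149040695 + 4835271870 - 1482074143 - 761002156 + 169229875 + 72533807 - 10619863 - 3554345 + 281589 + 63261 - 1575 - 135
= 250438925115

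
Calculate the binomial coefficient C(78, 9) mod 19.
0

Using Lucas' theorem:
Write n=78 and k=9 in base 19:
n in base 19: [4, 2]
k in base 19: [0, 9]
C(78,9) mod 19 = ∏ C(n_i, k_i) mod 19
Digit binomials (mod 19): C(4,0) = 1; C(2,9) = 0 (k_i > n_i)
Product: 1 × 0 = 0 ≡ 0 (mod 19)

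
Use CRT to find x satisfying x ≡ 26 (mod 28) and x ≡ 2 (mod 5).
82

Using Chinese Remainder Theorem:
M = 28 × 5 = 140
M1 = 5, M2 = 28
y1 = 5^(-1) mod 28 = 17
y2 = 28^(-1) mod 5 = 2
x = (26×5×17 + 2×28×2) mod 140 = 82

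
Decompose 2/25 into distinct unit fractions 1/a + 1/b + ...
1/13 + 1/325

Greedy algorithm:
2/25: ceiling(25/2) = 13, use 1/13
1/325: ceiling(325/1) = 325, use 1/325
Result: 2/25 = 1/13 + 1/325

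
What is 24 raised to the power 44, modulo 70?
16

Repeated squaring. Binary of 44 = 101100.
24^1 ≡ 24 (mod 70); 24^2 ≡ 16 (mod 70); 24^4 ≡ 46 (mod 70); 24^8 ≡ 16 (mod 70); 24^16 ≡ 46 (mod 70); 24^32 ≡ 16 (mod 70)
24^44 = 24^4 × 24^8 × 24^32 ≡ 16 (mod 70)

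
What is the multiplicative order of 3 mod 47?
23

47 is prime, so ord(3) divides φ(47) = 46.
Divisors of 46: 1, 2, 23, 46.
Repeated squaring: 3^1 ≡ 3, 3^2 ≡ 9, 3^4 ≡ 34, 3^8 ≡ 28, 3^16 ≡ 32, 3^32 ≡ 37 (mod 47).
Test 3^d mod 47 for each divisor d in increasing order:
3^1 ≡ 3
3^2 ≡ 9
3^23 = 3^16·3^4·3^2·3^1 ≡ 1  ← first divisor giving 1
The order is 23.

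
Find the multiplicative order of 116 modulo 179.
89

179 is prime, so ord(116) divides φ(179) = 178.
Divisors of 178: 1, 2, 89, 178.
Repeated squaring: 116^1 ≡ 116, 116^2 ≡ 31, 116^4 ≡ 66, 116^8 ≡ 60, 116^16 ≡ 20, 116^32 ≡ 42, 116^64 ≡ 153, 116^128 ≡ 139 (mod 179).
Test 116^d mod 179 for each divisor d in increasing order:
116^1 ≡ 116
116^2 ≡ 31
116^89 = 116^64·116^16·116^8·116^1 ≡ 1  ← first divisor giving 1
The order is 89.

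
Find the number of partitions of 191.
1820701100652

p(n) counts ways to write n as a sum of positive integers (order ignored).
Euler's pentagonal recurrence: p(k) = p(k-1) + p(k-2) - p(k-5) - p(k-7) + p(k-12) + p(k-15) - ... (offsets j(3j∓1)/2, signs ++--, p(0)=1, p(<0)=0).
DP table for k = 0..190: p(0)=1, p(1)=1, p(2)=2, p(3)=3, p(4)=5, p(5)=7, p(6)=11, p(7)=15, p(8)=22, p(9)=30, p(10)=42, p(11)=56, p(12)=77, p(13)=101, p(14)=135, p(15)=176, p(16)=231, p(17)=297, p(18)=385, p(19)=490, p(20)=627, p(21)=792, p(22)=1002, p(23)=1255, p(24)=1575, p(25)=1958, p(26)=2436, p(27)=3010, p(28)=3718, p(29)=4565, p(30)=5604, p(31)=6842, p(32)=8349, p(33)=10143, p(34)=12310, p(35)=14883, p(36)=17977, p(37)=21637, p(38)=26015, p(39)=31185, p(40)=37338, p(41)=44583, p(42)=53174, p(43)=63261, p(44)=75175, p(45)=89134, p(46)=105558, p(47)=124754, p(48)=147273, p(49)=173525, p(50)=204226, p(51)=239943, p(52)=281589, p(53)=329931, p(54)=386155, p(55)=451276, p(56)=526823, p(57)=614154, p(58)=715220, p(59)=831820, p(60)=966467, p(61)=1121505, p(62)=1300156, p(63)=1505499, p(64)=1741630, p(65)=2012558, p(66)=2323520, p(67)=2679689, p(68)=3087735, p(69)=3554345, p(70)=4087968, p(71)=4697205, p(72)=5392783, p(73)=6185689, p(74)=7089500, p(75)=8118264, p(76)=9289091, p(77)=10619863, p(78)=12132164, p(79)=13848650, p(80)=15796476, p(81)=18004327, p(82)=20506255, p(83)=23338469, p(84)=26543660, p(85)=30167357, p(86)=34262962, p(87)=38887673, p(88)=44108109, p(89)=49995925, p(90)=56634173, p(91)=64112359, p(92)=72533807, p(93)=82010177, p(94)=92669720, p(95)=104651419, p(96)=118114304, p(97)=133230930, p(98)=150198136, p(99)=169229875, p(100)=190569292, p(101)=214481126, p(102)=241265379, p(103)=271248950, p(104)=304801365, p(105)=342325709, p(106)=384276336, p(107)=431149389, p(108)=483502844, p(109)=541946240, p(110)=607163746, p(111)=679903203, p(112)=761002156, p(113)=851376628, p(114)=952050665, p(115)=1064144451, p(116)=1188908248, p(117)=1327710076, p(118)=1482074143, p(119)=1653668665, p(120)=1844349560, p(121)=2056148051, p(122)=2291320912, p(123)=2552338241, p(124)=2841940500, p(125)=3163127352, p(126)=3519222692, p(127)=3913864295, p(128)=4351078600, p(129)=4835271870, p(130)=5371315400, p(131)=5964539504, p(132)=6620830889, p(133)=7346629512, p(134)=8149040695, p(135)=9035836076, p(136)=10015581680, p(137)=11097645016, p(138)=12292341831, p(139)=13610949895, p(140)=15065878135, p(141)=16670689208, p(142)=18440293320, p(143)=20390982757, p(144)=22540654445, p(145)=24908858009, p(146)=27517052599, p(147)=30388671978, p(148)=33549419497, p(149)=37027355200, p(150)=40853235313, p(151)=45060624582, p(152)=49686288421, p(153)=54770336324, p(154)=60356673280, p(155)=66493182097, p(156)=73232243759, p(157)=80630964769, p(158)=88751778802, p(159)=97662728555, p(160)=107438159466, p(161)=118159068427, p(162)=129913904637, p(163)=142798995930, p(164)=156919475295, p(165)=172389800255, p(166)=189334822579, p(167)=207890420102, p(168)=228204732751, p(169)=250438925115, p(170)=274768617130, p(171)=301384802048, p(172)=330495499613, p(173)=362326859895, p(174)=397125074750, p(175)=435157697830, p(176)=476715857290, p(177)=522115831195, p(178)=571701605655, p(179)=625846753120, p(180)=684957390936, p(181)=749474411781, p(182)=819876908323, p(183)=896684817527, p(184)=980462880430, p(185)=1071823774337, p(186)=1171432692373, p(187)=1280011042268, p(188)=1398341745571, p(189)=1527273599625, p(190)=1667727404093.
Final step: p(191) = p(190) + p(189) - p(186) - p(184) + p(179) + p(176) - p(169) - p(165) + p(156) + p(151) - p(140) - p(134) + p(121) + p(114) - p(99) - p(91) + p(74) + p(65) - p(46) - p(36) + p(15) + p(4)
= 1667727404093 + 1527273599625 - 1171432692373 - 980462880430 + 625846753120 + 476715857290 - 250438925115 - 172389800255 + 73232243759 + 45060624582 - 15065878135 - 8149040695 + 2056148051 + 952050665 - 169229875 - 64112359 + 7089500 + 2012558 - 105558 - 17977 + 176 + 5
= 1820701100652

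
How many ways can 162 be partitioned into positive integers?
129913904637

p(n) counts ways to write n as a sum of positive integers (order ignored).
Euler's pentagonal recurrence: p(k) = p(k-1) + p(k-2) - p(k-5) - p(k-7) + p(k-12) + p(k-15) - ... (offsets j(3j∓1)/2, signs ++--, p(0)=1, p(<0)=0).
DP table for k = 0..161: p(0)=1, p(1)=1, p(2)=2, p(3)=3, p(4)=5, p(5)=7, p(6)=11, p(7)=15, p(8)=22, p(9)=30, p(10)=42, p(11)=56, p(12)=77, p(13)=101, p(14)=135, p(15)=176, p(16)=231, p(17)=297, p(18)=385, p(19)=490, p(20)=627, p(21)=792, p(22)=1002, p(23)=1255, p(24)=1575, p(25)=1958, p(26)=2436, p(27)=3010, p(28)=3718, p(29)=4565, p(30)=5604, p(31)=6842, p(32)=8349, p(33)=10143, p(34)=12310, p(35)=14883, p(36)=17977, p(37)=21637, p(38)=26015, p(39)=31185, p(40)=37338, p(41)=44583, p(42)=53174, p(43)=63261, p(44)=75175, p(45)=89134, p(46)=105558, p(47)=124754, p(48)=147273, p(49)=173525, p(50)=204226, p(51)=239943, p(52)=281589, p(53)=329931, p(54)=386155, p(55)=451276, p(56)=526823, p(57)=614154, p(58)=715220, p(59)=831820, p(60)=966467, p(61)=1121505, p(62)=1300156, p(63)=1505499, p(64)=1741630, p(65)=2012558, p(66)=2323520, p(67)=2679689, p(68)=3087735, p(69)=3554345, p(70)=4087968, p(71)=4697205, p(72)=5392783, p(73)=6185689, p(74)=7089500, p(75)=8118264, p(76)=9289091, p(77)=10619863, p(78)=12132164, p(79)=13848650, p(80)=15796476, p(81)=18004327, p(82)=20506255, p(83)=23338469, p(84)=26543660, p(85)=30167357, p(86)=34262962, p(87)=38887673, p(88)=44108109, p(89)=49995925, p(90)=56634173, p(91)=64112359, p(92)=72533807, p(93)=82010177, p(94)=92669720, p(95)=104651419, p(96)=118114304, p(97)=133230930, p(98)=150198136, p(99)=169229875, p(100)=190569292, p(101)=214481126, p(102)=241265379, p(103)=271248950, p(104)=304801365, p(105)=342325709, p(106)=384276336, p(107)=431149389, p(108)=483502844, p(109)=541946240, p(110)=607163746, p(111)=679903203, p(112)=761002156, p(113)=851376628, p(114)=952050665, p(115)=1064144451, p(116)=1188908248, p(117)=1327710076, p(118)=1482074143, p(119)=1653668665, p(120)=1844349560, p(121)=2056148051, p(122)=2291320912, p(123)=2552338241, p(124)=2841940500, p(125)=3163127352, p(126)=3519222692, p(127)=3913864295, p(128)=4351078600, p(129)=4835271870, p(130)=5371315400, p(131)=5964539504, p(132)=6620830889, p(133)=7346629512, p(134)=8149040695, p(135)=9035836076, p(136)=10015581680, p(137)=11097645016, p(138)=12292341831, p(139)=13610949895, p(140)=15065878135, p(141)=16670689208, p(142)=18440293320, p(143)=20390982757, p(144)=22540654445, p(145)=24908858009, p(146)=27517052599, p(147)=30388671978, p(148)=33549419497, p(149)=37027355200, p(150)=40853235313, p(151)=45060624582, p(152)=49686288421, p(153)=54770336324, p(154)=60356673280, p(155)=66493182097, p(156)=73232243759, p(157)=80630964769, p(158)=88751778802, p(159)=97662728555, p(160)=107438159466, p(161)=118159068427.
Final step: p(162) = p(161) + p(160) - p(157) - p(155) + p(150) + p(147) - p(140) - p(136) + p(127) + p(122) - p(111) - p(105) + p(92) + p(85) - p(70) - p(62) + p(45) + p(36) - p(17) - p(7)
= 118159068427 + 107438159466 - 80630964769 - 66493182097 + 40853235313 + 30388671978 - 15065878135 - 10015581680 + 3913864295 + 2291320912 - 679903203 - 342325709 + 72533807 + 30167357 - 4087968 - 1300156 + 89134 + 17977 - 297 - 15
= 129913904637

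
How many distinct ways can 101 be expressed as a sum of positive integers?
214481126

p(n) counts ways to write n as a sum of positive integers (order ignored).
Euler's pentagonal recurrence: p(k) = p(k-1) + p(k-2) - p(k-5) - p(k-7) + p(k-12) + p(k-15) - ... (offsets j(3j∓1)/2, signs ++--, p(0)=1, p(<0)=0).
DP table for k = 0..100: p(0)=1, p(1)=1, p(2)=2, p(3)=3, p(4)=5, p(5)=7, p(6)=11, p(7)=15, p(8)=22, p(9)=30, p(10)=42, p(11)=56, p(12)=77, p(13)=101, p(14)=135, p(15)=176, p(16)=231, p(17)=297, p(18)=385, p(19)=490, p(20)=627, p(21)=792, p(22)=1002, p(23)=1255, p(24)=1575, p(25)=1958, p(26)=2436, p(27)=3010, p(28)=3718, p(29)=4565, p(30)=5604, p(31)=6842, p(32)=8349, p(33)=10143, p(34)=12310, p(35)=14883, p(36)=17977, p(37)=21637, p(38)=26015, p(39)=31185, p(40)=37338, p(41)=44583, p(42)=53174, p(43)=63261, p(44)=75175, p(45)=89134, p(46)=105558, p(47)=124754, p(48)=147273, p(49)=173525, p(50)=204226, p(51)=239943, p(52)=281589, p(53)=329931, p(54)=386155, p(55)=451276, p(56)=526823, p(57)=614154, p(58)=715220, p(59)=831820, p(60)=966467, p(61)=1121505, p(62)=1300156, p(63)=1505499, p(64)=1741630, p(65)=2012558, p(66)=2323520, p(67)=2679689, p(68)=3087735, p(69)=3554345, p(70)=4087968, p(71)=4697205, p(72)=5392783, p(73)=6185689, p(74)=7089500, p(75)=8118264, p(76)=9289091, p(77)=10619863, p(78)=12132164, p(79)=13848650, p(80)=15796476, p(81)=18004327, p(82)=20506255, p(83)=23338469, p(84)=26543660, p(85)=30167357, p(86)=34262962, p(87)=38887673, p(88)=44108109, p(89)=49995925, p(90)=56634173, p(91)=64112359, p(92)=72533807, p(93)=82010177, p(94)=92669720, p(95)=104651419, p(96)=118114304, p(97)=133230930, p(98)=150198136, p(99)=169229875, p(100)=190569292.
Final step: p(101) = p(100) + p(99) - p(96) - p(94) + p(89) + p(86) - p(79) - p(75) + p(66) + p(61) - p(50) - p(44) + p(31) + p(24) - p(9) - p(1)
= 190569292 + 169229875 - 118114304 - 92669720 + 49995925 + 34262962 - 13848650 - 8118264 + 2323520 + 1121505 - 204226 - 75175 + 6842 + 1575 - 30 - 1
= 214481126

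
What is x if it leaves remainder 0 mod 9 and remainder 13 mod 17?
81

Using Chinese Remainder Theorem:
M = 9 × 17 = 153
M1 = 17, M2 = 9
y1 = 17^(-1) mod 9 = 8
y2 = 9^(-1) mod 17 = 2
x = (0×17×8 + 13×9×2) mod 153 = 81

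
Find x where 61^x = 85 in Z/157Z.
17

Baby-step giant-step with step n = ⌈√157⌉ = 13.
Baby steps 61^j mod 157 (j:value) for j=0..12: 0:1, 1:61, 2:110, 3:116, 4:11, 5:43, 6:111, 7:20, 8:121, 9:2, 10:122, 11:63, 12:75.
Giant-step multiplier: 61^(-13) ≡ 61^(156-13) = 61^143 ≡ 50 (mod 157).
Giant steps γ_i = 85·50^i mod 157: γ_0=85, γ_1=11 (in table at j=4).
x = i·n + j = 1·13 + 4 = 17.
Check: 61^17 ≡ 85 (mod 157).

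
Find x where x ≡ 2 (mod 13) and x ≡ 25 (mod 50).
275

Using Chinese Remainder Theorem:
M = 13 × 50 = 650
M1 = 50, M2 = 13
y1 = 50^(-1) mod 13 = 6
y2 = 13^(-1) mod 50 = 27
x = (2×50×6 + 25×13×27) mod 650 = 275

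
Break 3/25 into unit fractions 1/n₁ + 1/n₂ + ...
1/9 + 1/113 + 1/25425

Greedy algorithm:
3/25: ceiling(25/3) = 9, use 1/9
2/225: ceiling(225/2) = 113, use 1/113
1/25425: ceiling(25425/1) = 25425, use 1/25425
Result: 3/25 = 1/9 + 1/113 + 1/25425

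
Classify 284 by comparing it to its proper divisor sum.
deficient

Proper divisors of 284: sum = 1 + 2 + 4 + 71 + 142 = 220
Since 220 < 284, 284 is deficient.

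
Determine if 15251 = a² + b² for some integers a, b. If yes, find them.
Not possible

Factorization: 15251 = 101 × 151
By Fermat: n is sum of two squares iff every prime p ≡ 3 (mod 4) appears to even power.
Prime(s) ≡ 3 (mod 4) with odd exponent: [(151, 1)]
Therefore 15251 cannot be expressed as a² + b².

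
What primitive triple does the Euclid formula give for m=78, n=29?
(5243, 4524, 6925)

Euclid's formula: a = m² - n², b = 2mn, c = m² + n²
m = 78, n = 29
a = 78² - 29² = 6084 - 841 = 5243
b = 2 × 78 × 29 = 4524
c = 78² + 29² = 6084 + 841 = 6925
Verification: 5243² + 4524² = 27489049 + 20466576 = 47955625 = 6925² ✓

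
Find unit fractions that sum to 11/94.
1/9 + 1/170 + 1/35955

Greedy algorithm:
11/94: ceiling(94/11) = 9, use 1/9
5/846: ceiling(846/5) = 170, use 1/170
1/35955: ceiling(35955/1) = 35955, use 1/35955
Result: 11/94 = 1/9 + 1/170 + 1/35955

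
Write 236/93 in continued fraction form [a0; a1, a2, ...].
[2; 1, 1, 6, 7]

Euclidean algorithm steps:
236 = 2 × 93 + 50
93 = 1 × 50 + 43
50 = 1 × 43 + 7
43 = 6 × 7 + 1
7 = 7 × 1 + 0
Continued fraction: [2; 1, 1, 6, 7]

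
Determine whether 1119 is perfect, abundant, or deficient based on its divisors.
deficient

Proper divisors of 1119: sum = 1 + 3 + 373 = 377
Since 377 < 1119, 1119 is deficient.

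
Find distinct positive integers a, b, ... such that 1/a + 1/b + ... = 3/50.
1/17 + 1/850

Greedy algorithm:
3/50: ceiling(50/3) = 17, use 1/17
1/850: ceiling(850/1) = 850, use 1/850
Result: 3/50 = 1/17 + 1/850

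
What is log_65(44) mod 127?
68

Baby-step giant-step with step n = ⌈√127⌉ = 12.
Baby steps 65^j mod 127 (j:value) for j=0..11: 0:1, 1:65, 2:34, 3:51, 4:13, 5:83, 6:61, 7:28, 8:42, 9:63, 10:31, 11:110.
Giant-step multiplier: 65^(-12) ≡ 65^(126-12) = 65^114 ≡ 117 (mod 127).
Giant steps γ_i = 44·117^i mod 127: γ_0=44, γ_1=68, γ_2=82, γ_3=69, γ_4=72, γ_5=42 (in table at j=8).
x = i·n + j = 5·12 + 8 = 68.
Check: 65^68 ≡ 44 (mod 127).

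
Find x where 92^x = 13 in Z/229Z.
111

Baby-step giant-step with step n = ⌈√229⌉ = 16.
Baby steps 92^j mod 229 (j:value) for j=0..15: 0:1, 1:92, 2:220, 3:88, 4:81, 5:124, 6:187, 7:29, 8:149, 9:197, 10:33, 11:59, 12:161, 13:156, 14:154, 15:199.
Giant-step multiplier: 92^(-16) ≡ 92^(228-16) = 92^212 ≡ 19 (mod 229).
Giant steps γ_i = 13·19^i mod 229: γ_0=13, γ_1=18, γ_2=113, γ_3=86, γ_4=31, γ_5=131, γ_6=199 (in table at j=15).
x = i·n + j = 6·16 + 15 = 111.
Check: 92^111 ≡ 13 (mod 229).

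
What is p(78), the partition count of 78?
12132164

p(n) counts ways to write n as a sum of positive integers (order ignored).
Euler's pentagonal recurrence: p(k) = p(k-1) + p(k-2) - p(k-5) - p(k-7) + p(k-12) + p(k-15) - ... (offsets j(3j∓1)/2, signs ++--, p(0)=1, p(<0)=0).
DP table for k = 0..77: p(0)=1, p(1)=1, p(2)=2, p(3)=3, p(4)=5, p(5)=7, p(6)=11, p(7)=15, p(8)=22, p(9)=30, p(10)=42, p(11)=56, p(12)=77, p(13)=101, p(14)=135, p(15)=176, p(16)=231, p(17)=297, p(18)=385, p(19)=490, p(20)=627, p(21)=792, p(22)=1002, p(23)=1255, p(24)=1575, p(25)=1958, p(26)=2436, p(27)=3010, p(28)=3718, p(29)=4565, p(30)=5604, p(31)=6842, p(32)=8349, p(33)=10143, p(34)=12310, p(35)=14883, p(36)=17977, p(37)=21637, p(38)=26015, p(39)=31185, p(40)=37338, p(41)=44583, p(42)=53174, p(43)=63261, p(44)=75175, p(45)=89134, p(46)=105558, p(47)=124754, p(48)=147273, p(49)=173525, p(50)=204226, p(51)=239943, p(52)=281589, p(53)=329931, p(54)=386155, p(55)=451276, p(56)=526823, p(57)=614154, p(58)=715220, p(59)=831820, p(60)=966467, p(61)=1121505, p(62)=1300156, p(63)=1505499, p(64)=1741630, p(65)=2012558, p(66)=2323520, p(67)=2679689, p(68)=3087735, p(69)=3554345, p(70)=4087968, p(71)=4697205, p(72)=5392783, p(73)=6185689, p(74)=7089500, p(75)=8118264, p(76)=9289091, p(77)=10619863.
Final step: p(78) = p(77) + p(76) - p(73) - p(71) + p(66) + p(63) - p(56) - p(52) + p(43) + p(38) - p(27) - p(21) + p(8) + p(1)
= 10619863 + 9289091 - 6185689 - 4697205 + 2323520 + 1505499 - 526823 - 281589 + 63261 + 26015 - 3010 - 792 + 22 + 1
= 12132164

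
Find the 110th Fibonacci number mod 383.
243

Matrix identity: Q^n = [[F_(n+1), F_n], [F_n, F_(n-1)]] with Q = [[1,1],[1,0]].
n = 110 = 1101110₂. Square-and-multiply, entries mod 383:
Q^1 = [[1,1],[1,0]]
Q^3 = (Q^1)²·Q = [[3,2],[2,1]]
Q^6 = (Q^3)² = [[13,8],[8,5]]
Q^13 = (Q^6)²·Q = [[377,233],[233,144]]
Q^27 = (Q^13)²·Q = [[304,322],[322,365]]
Q^55 = (Q^27)²·Q = [[176,4],[4,172]]
Q^110 = (Q^55)² = [[352,243],[243,109]]
F_110 mod 383 = Q^110[0][1] = 243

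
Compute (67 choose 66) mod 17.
16

Using Lucas' theorem:
Write n=67 and k=66 in base 17:
n in base 17: [3, 16]
k in base 17: [3, 15]
C(67,66) mod 17 = ∏ C(n_i, k_i) mod 17
Digit binomials (mod 17): C(3,3) = 1; C(16,15) = 16
Product: 1 × 16 = 16 ≡ 16 (mod 17)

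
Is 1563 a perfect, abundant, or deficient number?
deficient

Proper divisors of 1563: sum = 1 + 3 + 521 = 525
Since 525 < 1563, 1563 is deficient.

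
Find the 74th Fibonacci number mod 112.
97

Matrix identity: Q^n = [[F_(n+1), F_n], [F_n, F_(n-1)]] with Q = [[1,1],[1,0]].
n = 74 = 1001010₂. Square-and-multiply, entries mod 112:
Q^1 = [[1,1],[1,0]]
Q^2 = (Q^1)² = [[2,1],[1,1]]
Q^4 = (Q^2)² = [[5,3],[3,2]]
Q^9 = (Q^4)²·Q = [[55,34],[34,21]]
Q^18 = (Q^9)² = [[37,8],[8,29]]
Q^37 = (Q^18)²·Q = [[57,89],[89,80]]
Q^74 = (Q^37)² = [[82,97],[97,97]]
F_74 mod 112 = Q^74[0][1] = 97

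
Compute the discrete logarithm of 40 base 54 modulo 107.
56

Baby-step giant-step with step n = ⌈√107⌉ = 11.
Baby steps 54^j mod 107 (j:value) for j=0..10: 0:1, 1:54, 2:27, 3:67, 4:87, 5:97, 6:102, 7:51, 8:79, 9:93, 10:100.
Giant-step multiplier: 54^(-11) ≡ 54^(106-11) = 54^95 ≡ 15 (mod 107).
Giant steps γ_i = 40·15^i mod 107: γ_0=40, γ_1=65, γ_2=12, γ_3=73, γ_4=25, γ_5=54 (in table at j=1).
x = i·n + j = 5·11 + 1 = 56.
Check: 54^56 ≡ 40 (mod 107).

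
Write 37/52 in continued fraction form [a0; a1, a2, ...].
[0; 1, 2, 2, 7]

Euclidean algorithm steps:
37 = 0 × 52 + 37
52 = 1 × 37 + 15
37 = 2 × 15 + 7
15 = 2 × 7 + 1
7 = 7 × 1 + 0
Continued fraction: [0; 1, 2, 2, 7]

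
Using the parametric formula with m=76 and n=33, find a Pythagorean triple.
(4687, 5016, 6865)

Euclid's formula: a = m² - n², b = 2mn, c = m² + n²
m = 76, n = 33
a = 76² - 33² = 5776 - 1089 = 4687
b = 2 × 76 × 33 = 5016
c = 76² + 33² = 5776 + 1089 = 6865
Verification: 4687² + 5016² = 21967969 + 25160256 = 47128225 = 6865² ✓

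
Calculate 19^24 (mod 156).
1

Repeated squaring. Binary of 24 = 11000.
19^1 ≡ 19 (mod 156); 19^2 ≡ 49 (mod 156); 19^4 ≡ 61 (mod 156); 19^8 ≡ 133 (mod 156); 19^16 ≡ 61 (mod 156)
19^24 = 19^8 × 19^16 ≡ 1 (mod 156)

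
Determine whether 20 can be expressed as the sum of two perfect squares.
2² + 4² (a=2, b=4)

Factorization: 20 = 2^2 × 5
By Fermat: n is sum of two squares iff every prime p ≡ 3 (mod 4) appears to even power.
All primes ≡ 3 (mod 4) appear to even power.
Search a = 0, 1, 2, … for 20 - a² a perfect square: first hit at a = 2: 20 - 4 = 16 = 4².
20 = 2² + 4² = 4 + 16 ✓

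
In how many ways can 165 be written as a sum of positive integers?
172389800255

p(n) counts ways to write n as a sum of positive integers (order ignored).
Euler's pentagonal recurrence: p(k) = p(k-1) + p(k-2) - p(k-5) - p(k-7) + p(k-12) + p(k-15) - ... (offsets j(3j∓1)/2, signs ++--, p(0)=1, p(<0)=0).
DP table for k = 0..164: p(0)=1, p(1)=1, p(2)=2, p(3)=3, p(4)=5, p(5)=7, p(6)=11, p(7)=15, p(8)=22, p(9)=30, p(10)=42, p(11)=56, p(12)=77, p(13)=101, p(14)=135, p(15)=176, p(16)=231, p(17)=297, p(18)=385, p(19)=490, p(20)=627, p(21)=792, p(22)=1002, p(23)=1255, p(24)=1575, p(25)=1958, p(26)=2436, p(27)=3010, p(28)=3718, p(29)=4565, p(30)=5604, p(31)=6842, p(32)=8349, p(33)=10143, p(34)=12310, p(35)=14883, p(36)=17977, p(37)=21637, p(38)=26015, p(39)=31185, p(40)=37338, p(41)=44583, p(42)=53174, p(43)=63261, p(44)=75175, p(45)=89134, p(46)=105558, p(47)=124754, p(48)=147273, p(49)=173525, p(50)=204226, p(51)=239943, p(52)=281589, p(53)=329931, p(54)=386155, p(55)=451276, p(56)=526823, p(57)=614154, p(58)=715220, p(59)=831820, p(60)=966467, p(61)=1121505, p(62)=1300156, p(63)=1505499, p(64)=1741630, p(65)=2012558, p(66)=2323520, p(67)=2679689, p(68)=3087735, p(69)=3554345, p(70)=4087968, p(71)=4697205, p(72)=5392783, p(73)=6185689, p(74)=7089500, p(75)=8118264, p(76)=9289091, p(77)=10619863, p(78)=12132164, p(79)=13848650, p(80)=15796476, p(81)=18004327, p(82)=20506255, p(83)=23338469, p(84)=26543660, p(85)=30167357, p(86)=34262962, p(87)=38887673, p(88)=44108109, p(89)=49995925, p(90)=56634173, p(91)=64112359, p(92)=72533807, p(93)=82010177, p(94)=92669720, p(95)=104651419, p(96)=118114304, p(97)=133230930, p(98)=150198136, p(99)=169229875, p(100)=190569292, p(101)=214481126, p(102)=241265379, p(103)=271248950, p(104)=304801365, p(105)=342325709, p(106)=384276336, p(107)=431149389, p(108)=483502844, p(109)=541946240, p(110)=607163746, p(111)=679903203, p(112)=761002156, p(113)=851376628, p(114)=952050665, p(115)=1064144451, p(116)=1188908248, p(117)=1327710076, p(118)=1482074143, p(119)=1653668665, p(120)=1844349560, p(121)=2056148051, p(122)=2291320912, p(123)=2552338241, p(124)=2841940500, p(125)=3163127352, p(126)=3519222692, p(127)=3913864295, p(128)=4351078600, p(129)=4835271870, p(130)=5371315400, p(131)=5964539504, p(132)=6620830889, p(133)=7346629512, p(134)=8149040695, p(135)=9035836076, p(136)=10015581680, p(137)=11097645016, p(138)=12292341831, p(139)=13610949895, p(140)=15065878135, p(141)=16670689208, p(142)=18440293320, p(143)=20390982757, p(144)=22540654445, p(145)=24908858009, p(146)=27517052599, p(147)=30388671978, p(148)=33549419497, p(149)=37027355200, p(150)=40853235313, p(151)=45060624582, p(152)=49686288421, p(153)=54770336324, p(154)=60356673280, p(155)=66493182097, p(156)=73232243759, p(157)=80630964769, p(158)=88751778802, p(159)=97662728555, p(160)=107438159466, p(161)=118159068427, p(162)=129913904637, p(163)=142798995930, p(164)=156919475295.
Final step: p(165) = p(164) + p(163) - p(160) - p(158) + p(153) + p(150) - p(143) - p(139) + p(130) + p(125) - p(114) - p(108) + p(95) + p(88) - p(73) - p(65) + p(48) + p(39) - p(20) - p(10)
= 156919475295 + 142798995930 - 107438159466 - 88751778802 + 54770336324 + 40853235313 - 20390982757 - 13610949895 + 5371315400 + 3163127352 - 952050665 - 483502844 + 104651419 + 44108109 - 6185689 - 2012558 + 147273 + 31185 - 627 - 42
= 172389800255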